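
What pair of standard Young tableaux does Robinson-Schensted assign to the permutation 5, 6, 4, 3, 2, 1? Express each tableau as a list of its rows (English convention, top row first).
P = [[1, 6], [2], [3], [4], [5]], Q = [[1, 2], [3], [4], [5], [6]]

Insert each entry of the permutation into P by Schensted row insertion, recording in Q the position of each new cell.

Insert 5: appended to row 1. P = [[5]].
Insert 6: appended to row 1. P = [[5, 6]].
Insert 4: 4 bumps 5 from row 1; 5 starts row 2. P = [[4, 6], [5]].
Insert 3: 3 bumps 4 from row 1; 4 bumps 5 from row 2; 5 starts row 3. P = [[3, 6], [4], [5]].
Insert 2: 2 bumps 3 from row 1; 3 bumps 4 from row 2; 4 bumps 5 from row 3; 5 starts row 4. P = [[2, 6], [3], [4], [5]].
Insert 1: 1 bumps 2 from row 1; 2 bumps 3 from row 2; 3 bumps 4 from row 3; 4 bumps 5 from row 4; 5 starts row 5. P = [[1, 6], [2], [3], [4], [5]].

So P = [[1, 6], [2], [3], [4], [5]], Q = [[1, 2], [3], [4], [5], [6]].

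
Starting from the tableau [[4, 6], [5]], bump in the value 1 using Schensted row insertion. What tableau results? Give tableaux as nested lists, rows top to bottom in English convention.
[[1, 6], [4], [5]]

In row 1, 1 replaces 4 (the leftmost entry greater than 1); 4 is bumped to row 2. In row 2, 4 replaces 5 (the leftmost entry greater than 4); 5 is bumped to row 3. 5 starts a new row 3. The new tableau is [[1, 6], [4], [5]].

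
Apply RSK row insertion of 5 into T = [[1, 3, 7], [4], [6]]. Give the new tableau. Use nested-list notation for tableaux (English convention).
[[1, 3, 5], [4, 7], [6]]

In row 1, 5 replaces 7 (the leftmost entry greater than 5); 7 is bumped to row 2. 7 is appended to row 2. The new tableau is [[1, 3, 5], [4, 7], [6]].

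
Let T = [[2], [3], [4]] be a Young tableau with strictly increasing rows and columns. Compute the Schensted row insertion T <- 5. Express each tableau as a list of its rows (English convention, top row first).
[[2, 5], [3], [4]]

5 is larger than every entry of row 1, so it is appended to row 1. The new tableau is [[2, 5], [3], [4]].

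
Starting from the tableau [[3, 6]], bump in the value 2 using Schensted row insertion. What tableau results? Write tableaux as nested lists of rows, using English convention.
[[2, 6], [3]]

In row 1, 2 replaces 3 (the leftmost entry greater than 2); 3 is bumped to row 2. 3 starts a new row 2. The new tableau is [[2, 6], [3]].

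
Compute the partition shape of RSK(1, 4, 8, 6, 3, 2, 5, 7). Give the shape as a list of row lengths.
[4, 2, 1, 1]

Row-insert each entry into an empty tableau.

After inserting 1: P = [[1]].
After inserting 4: P = [[1, 4]].
After inserting 8: P = [[1, 4, 8]].
After inserting 6: P = [[1, 4, 6], [8]].
After inserting 3: P = [[1, 3, 6], [4], [8]].
After inserting 2: P = [[1, 2, 6], [3], [4], [8]].
After inserting 5: P = [[1, 2, 5], [3, 6], [4], [8]].
After inserting 7: P = [[1, 2, 5, 7], [3, 6], [4], [8]].

The final insertion tableau P = [[1, 2, 5, 7], [3, 6], [4], [8]] has shape [4, 2, 1, 1].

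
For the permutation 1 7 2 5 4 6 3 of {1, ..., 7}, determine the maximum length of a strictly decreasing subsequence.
4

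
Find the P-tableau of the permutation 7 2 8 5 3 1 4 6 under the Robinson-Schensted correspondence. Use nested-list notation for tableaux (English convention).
P = [[1, 3, 4, 6], [2, 8], [5], [7]]

Insert 7: appended to row 1. P = [[7]].
Insert 2: 2 bumps 7 from row 1; 7 starts row 2. P = [[2], [7]].
Insert 8: appended to row 1. P = [[2, 8], [7]].
Insert 5: 5 bumps 8 from row 1; 8 appends to row 2. P = [[2, 5], [7, 8]].
Insert 3: 3 bumps 5 from row 1; 5 bumps 7 from row 2; 7 starts row 3. P = [[2, 3], [5, 8], [7]].
Insert 1: 1 bumps 2 from row 1; 2 bumps 5 from row 2; 5 bumps 7 from row 3; 7 starts row 4. P = [[1, 3], [2, 8], [5], [7]].
Insert 4: appended to row 1. P = [[1, 3, 4], [2, 8], [5], [7]].
Insert 6: appended to row 1. P = [[1, 3, 4, 6], [2, 8], [5], [7]].

So P = [[1, 3, 4, 6], [2, 8], [5], [7]].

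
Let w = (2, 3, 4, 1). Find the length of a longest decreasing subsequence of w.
2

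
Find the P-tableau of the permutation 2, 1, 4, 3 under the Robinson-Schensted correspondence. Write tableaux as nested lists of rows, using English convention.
P = [[1, 3], [2, 4]]

Insert 2: appended to row 1. P = [[2]].
Insert 1: 1 bumps 2 from row 1; 2 starts row 2. P = [[1], [2]].
Insert 4: appended to row 1. P = [[1, 4], [2]].
Insert 3: 3 bumps 4 from row 1; 4 appends to row 2. P = [[1, 3], [2, 4]].

So P = [[1, 3], [2, 4]].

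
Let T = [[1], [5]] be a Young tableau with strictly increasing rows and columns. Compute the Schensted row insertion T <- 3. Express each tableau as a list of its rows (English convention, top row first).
[[1, 3], [5]]

3 is larger than every entry of row 1, so it is appended to row 1. The new tableau is [[1, 3], [5]].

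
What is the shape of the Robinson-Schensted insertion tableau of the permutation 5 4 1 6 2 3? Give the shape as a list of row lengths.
[3, 2, 1]

Row-insert each entry into an empty tableau.

After inserting 5: P = [[5]].
After inserting 4: P = [[4], [5]].
After inserting 1: P = [[1], [4], [5]].
After inserting 6: P = [[1, 6], [4], [5]].
After inserting 2: P = [[1, 2], [4, 6], [5]].
After inserting 3: P = [[1, 2, 3], [4, 6], [5]].

The final insertion tableau P = [[1, 2, 3], [4, 6], [5]] has shape [3, 2, 1].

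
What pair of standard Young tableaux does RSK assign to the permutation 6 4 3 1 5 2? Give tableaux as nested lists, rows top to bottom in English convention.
P = [[1, 2], [3, 5], [4], [6]], Q = [[1, 5], [2, 6], [3], [4]]

Insert each entry of the permutation into P by Schensted row insertion, recording in Q the position of each new cell.

Insert 6: appended to row 1. P = [[6]], Q = [[1]].
Insert 4: 4 bumps 6 from row 1; 6 starts row 2. P = [[4], [6]], Q = [[1], [2]].
Insert 3: 3 bumps 4 from row 1; 4 bumps 6 from row 2; 6 starts row 3. P = [[3], [4], [6]], Q = [[1], [2], [3]].
Insert 1: 1 bumps 3 from row 1; 3 bumps 4 from row 2; 4 bumps 6 from row 3; 6 starts row 4. P = [[1], [3], [4], [6]], Q = [[1], [2], [3], [4]].
Insert 5: appended to row 1. P = [[1, 5], [3], [4], [6]], Q = [[1, 5], [2], [3], [4]].
Insert 2: 2 bumps 5 from row 1; 5 appends to row 2. P = [[1, 2], [3, 5], [4], [6]], Q = [[1, 5], [2, 6], [3], [4]].

So P = [[1, 2], [3, 5], [4], [6]], Q = [[1, 5], [2, 6], [3], [4]].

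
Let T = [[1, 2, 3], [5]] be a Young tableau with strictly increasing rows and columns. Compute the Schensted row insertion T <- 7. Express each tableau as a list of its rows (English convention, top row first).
7 is larger than every entry of row 1, so it is appended to row 1. The new tableau is [[1, 2, 3, 7], [5]].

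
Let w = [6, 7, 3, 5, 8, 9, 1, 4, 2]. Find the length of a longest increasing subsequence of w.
4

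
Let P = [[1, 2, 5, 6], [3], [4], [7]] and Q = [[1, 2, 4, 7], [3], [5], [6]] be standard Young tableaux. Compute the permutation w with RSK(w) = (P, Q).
Reverse RSK: for i = n, n-1, ..., 1, locate i in Q, remove the corresponding corner cell from P, and reverse-bump its entry up through P; the value ejected from row 1 is w(i).

So w = 1 7 4 5 3 2 6.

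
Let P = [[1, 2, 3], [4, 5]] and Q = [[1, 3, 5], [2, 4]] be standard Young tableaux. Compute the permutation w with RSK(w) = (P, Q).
Reverse the RSK construction: for i from n down to 1, find the cell of Q containing i, remove the entry at that cell from P, and reverse-bump it up through P; the value ejected from row 1 is w(i).

Step i=5: Q has 5 at row 1, column 3; remove that cell from P, ejecting 3. So w(5) = 3. P is now [[1, 2], [4, 5]].
Step i=4: Q has 4 at row 2, column 2; remove 5 from row 2 of P and reverse-bump: 5 enters row 1 and ejects 2. So w(4) = 2. P is now [[1, 5], [4]].
Step i=3: Q has 3 at row 1, column 2; remove that cell from P, ejecting 5. So w(3) = 5. P is now [[1], [4]].
Step i=2: Q has 2 at row 2, column 1; remove 4 from row 2 of P and reverse-bump: 4 enters row 1 and ejects 1. So w(2) = 1. P is now [[4]].
Step i=1: Q has 1 at row 1, column 1; remove that cell from P, ejecting 4. So w(1) = 4. P is now [].

So w = 4 1 5 2 3.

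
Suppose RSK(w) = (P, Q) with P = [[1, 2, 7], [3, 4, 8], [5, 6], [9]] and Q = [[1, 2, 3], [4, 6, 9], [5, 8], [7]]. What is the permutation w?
5 6 9 8 3 4 1 2 7

Reverse the RSK construction: for i from n down to 1, find the cell of Q containing i, remove the entry at that cell from P, and reverse-bump it up through P; the value ejected from row 1 is w(i).

Step i=9: Q has 9 at row 2, column 3; remove 8 from row 2 of P and reverse-bump: 8 enters row 1 and ejects 7. So w(9) = 7. P is now [[1, 2, 8], [3, 4], [5, 6], [9]].
Step i=8: Q has 8 at row 3, column 2; remove 6 from row 3 of P and reverse-bump: 6 enters row 2 and ejects 4; 4 enters row 1 and ejects 2. So w(8) = 2. P is now [[1, 4, 8], [3, 6], [5], [9]].
Step i=7: Q has 7 at row 4, column 1; remove 9 from row 4 of P and reverse-bump: 9 enters row 3 and ejects 5; 5 enters row 2 and ejects 3; 3 enters row 1 and ejects 1. So w(7) = 1. P is now [[3, 4, 8], [5, 6], [9]].
Step i=6: Q has 6 at row 2, column 2; remove 6 from row 2 of P and reverse-bump: 6 enters row 1 and ejects 4. So w(6) = 4. P is now [[3, 6, 8], [5], [9]].
Step i=5: Q has 5 at row 3, column 1; remove 9 from row 3 of P and reverse-bump: 9 enters row 2 and ejects 5; 5 enters row 1 and ejects 3. So w(5) = 3. P is now [[5, 6, 8], [9]].
Step i=4: Q has 4 at row 2, column 1; remove 9 from row 2 of P and reverse-bump: 9 enters row 1 and ejects 8. So w(4) = 8. P is now [[5, 6, 9]].
Step i=3: Q has 3 at row 1, column 3; remove that cell from P, ejecting 9. So w(3) = 9. P is now [[5, 6]].
Step i=2: Q has 2 at row 1, column 2; remove that cell from P, ejecting 6. So w(2) = 6. P is now [[5]].
Step i=1: Q has 1 at row 1, column 1; remove that cell from P, ejecting 5. So w(1) = 5. P is now [].

So w = 5 6 9 8 3 4 1 2 7.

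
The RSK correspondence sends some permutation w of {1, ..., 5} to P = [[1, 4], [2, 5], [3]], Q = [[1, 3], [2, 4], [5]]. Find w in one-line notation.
3 2 5 4 1

Reverse the RSK construction: for i from n down to 1, find the cell of Q containing i, remove the entry at that cell from P, and reverse-bump it up through P; the value ejected from row 1 is w(i).

Step i=5: Q has 5 at row 3, column 1; remove 3 from row 3 of P and reverse-bump: 3 enters row 2 and ejects 2; 2 enters row 1 and ejects 1. So w(5) = 1. P is now [[2, 4], [3, 5]].
Step i=4: Q has 4 at row 2, column 2; remove 5 from row 2 of P and reverse-bump: 5 enters row 1 and ejects 4. So w(4) = 4. P is now [[2, 5], [3]].
Step i=3: Q has 3 at row 1, column 2; remove that cell from P, ejecting 5. So w(3) = 5. P is now [[2], [3]].
Step i=2: Q has 2 at row 2, column 1; remove 3 from row 2 of P and reverse-bump: 3 enters row 1 and ejects 2. So w(2) = 2. P is now [[3]].
Step i=1: Q has 1 at row 1, column 1; remove that cell from P, ejecting 3. So w(1) = 3. P is now [].

So w = 3 2 5 4 1.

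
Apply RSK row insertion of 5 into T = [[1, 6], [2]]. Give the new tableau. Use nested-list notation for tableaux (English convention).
[[1, 5], [2, 6]]

In row 1, 5 replaces 6 (the leftmost entry greater than 5); 6 is bumped to row 2. 6 is appended to row 2. The new tableau is [[1, 5], [2, 6]].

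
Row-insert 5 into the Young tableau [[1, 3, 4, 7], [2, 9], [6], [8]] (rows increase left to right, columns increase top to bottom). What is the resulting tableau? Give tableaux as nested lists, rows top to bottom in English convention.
In row 1, 5 replaces 7 (the leftmost entry greater than 5); 7 is bumped to row 2. In row 2, 7 replaces 9 (the leftmost entry greater than 7); 9 is bumped to row 3. 9 is appended to row 3. The new tableau is [[1, 3, 4, 5], [2, 7], [6, 9], [8]].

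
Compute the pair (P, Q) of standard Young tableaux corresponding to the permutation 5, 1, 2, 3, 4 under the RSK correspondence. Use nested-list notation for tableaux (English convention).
P = [[1, 2, 3, 4], [5]], Q = [[1, 3, 4, 5], [2]]

Insert each entry of the permutation into P by Schensted row insertion, recording in Q the position of each new cell.

Insert 5: appended to row 1. P = [[5]], Q = [[1]].
Insert 1: 1 bumps 5 from row 1; 5 starts row 2. P = [[1], [5]], Q = [[1], [2]].
Insert 2: appended to row 1. P = [[1, 2], [5]], Q = [[1, 3], [2]].
Insert 3: appended to row 1. P = [[1, 2, 3], [5]], Q = [[1, 3, 4], [2]].
Insert 4: appended to row 1. P = [[1, 2, 3, 4], [5]], Q = [[1, 3, 4, 5], [2]].

So P = [[1, 2, 3, 4], [5]], Q = [[1, 3, 4, 5], [2]].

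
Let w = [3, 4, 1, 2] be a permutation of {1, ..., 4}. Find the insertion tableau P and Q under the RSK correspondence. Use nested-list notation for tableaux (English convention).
Insert each entry of the permutation into P by Schensted row insertion, recording in Q the position of each new cell.

Insert 3: appended to row 1. P = [[3]].
Insert 4: appended to row 1. P = [[3, 4]].
Insert 1: 1 bumps 3 from row 1; 3 starts row 2. P = [[1, 4], [3]].
Insert 2: 2 bumps 4 from row 1; 4 appends to row 2. P = [[1, 2], [3, 4]].

So P = [[1, 2], [3, 4]], Q = [[1, 2], [3, 4]].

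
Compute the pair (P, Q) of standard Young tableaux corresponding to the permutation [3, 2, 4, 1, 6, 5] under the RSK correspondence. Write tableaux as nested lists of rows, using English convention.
P = [[1, 4, 5], [2, 6], [3]], Q = [[1, 3, 5], [2, 6], [4]]

Insert each entry of the permutation into P by Schensted row insertion, recording in Q the position of each new cell.

Insert 3: appended to row 1. P = [[3]].
Insert 2: 2 bumps 3 from row 1; 3 starts row 2. P = [[2], [3]].
Insert 4: appended to row 1. P = [[2, 4], [3]].
Insert 1: 1 bumps 2 from row 1; 2 bumps 3 from row 2; 3 starts row 3. P = [[1, 4], [2], [3]].
Insert 6: appended to row 1. P = [[1, 4, 6], [2], [3]].
Insert 5: 5 bumps 6 from row 1; 6 appends to row 2. P = [[1, 4, 5], [2, 6], [3]].

So P = [[1, 4, 5], [2, 6], [3]], Q = [[1, 3, 5], [2, 6], [4]].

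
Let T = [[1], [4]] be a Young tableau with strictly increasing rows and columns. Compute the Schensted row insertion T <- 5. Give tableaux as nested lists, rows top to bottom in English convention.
[[1, 5], [4]]

5 is larger than every entry of row 1, so it is appended to row 1. The new tableau is [[1, 5], [4]].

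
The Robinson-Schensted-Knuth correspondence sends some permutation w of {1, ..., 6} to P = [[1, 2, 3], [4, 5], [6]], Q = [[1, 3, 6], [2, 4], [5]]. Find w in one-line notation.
Reverse the RSK construction: for i from n down to 1, find the cell of Q containing i, remove the entry at that cell from P, and reverse-bump it up through P; the value ejected from row 1 is w(i).

Step i=6: Q has 6 at row 1, column 3; remove that cell from P, ejecting 3. So w(6) = 3. P is now [[1, 2], [4, 5], [6]].
Step i=5: Q has 5 at row 3, column 1; remove 6 from row 3 of P and reverse-bump: 6 enters row 2 and ejects 5; 5 enters row 1 and ejects 2. So w(5) = 2. P is now [[1, 5], [4, 6]].
Step i=4: Q has 4 at row 2, column 2; remove 6 from row 2 of P and reverse-bump: 6 enters row 1 and ejects 5. So w(4) = 5. P is now [[1, 6], [4]].
Step i=3: Q has 3 at row 1, column 2; remove that cell from P, ejecting 6. So w(3) = 6. P is now [[1], [4]].
Step i=2: Q has 2 at row 2, column 1; remove 4 from row 2 of P and reverse-bump: 4 enters row 1 and ejects 1. So w(2) = 1. P is now [[4]].
Step i=1: Q has 1 at row 1, column 1; remove that cell from P, ejecting 4. So w(1) = 4. P is now [].

So w = 4 1 6 5 2 3.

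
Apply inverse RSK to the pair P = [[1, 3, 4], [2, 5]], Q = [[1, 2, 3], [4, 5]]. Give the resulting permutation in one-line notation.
Reverse RSK: for i = n, n-1, ..., 1, locate i in Q, remove the corresponding corner cell from P, and reverse-bump its entry up through P; the value ejected from row 1 is w(i).

So w = 2 3 5 1 4.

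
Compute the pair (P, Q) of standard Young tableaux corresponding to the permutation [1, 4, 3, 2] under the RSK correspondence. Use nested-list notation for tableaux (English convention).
Insert each entry of the permutation into P by Schensted row insertion, recording in Q the position of each new cell.

After inserting 1: P = [[1]].
After inserting 4: P = [[1, 4]].
After inserting 3: P = [[1, 3], [4]].
After inserting 2: P = [[1, 2], [3], [4]].

So P = [[1, 2], [3], [4]], Q = [[1, 2], [3], [4]].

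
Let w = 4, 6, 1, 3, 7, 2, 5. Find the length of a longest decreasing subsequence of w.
3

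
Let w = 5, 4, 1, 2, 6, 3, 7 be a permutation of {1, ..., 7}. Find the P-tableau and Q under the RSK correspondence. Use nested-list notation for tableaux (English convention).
Insert each entry of the permutation into P by Schensted row insertion, recording in Q the position of each new cell.

After inserting 5: P = [[5]].
After inserting 4: P = [[4], [5]].
After inserting 1: P = [[1], [4], [5]].
After inserting 2: P = [[1, 2], [4], [5]].
After inserting 6: P = [[1, 2, 6], [4], [5]].
After inserting 3: P = [[1, 2, 3], [4, 6], [5]].
After inserting 7: P = [[1, 2, 3, 7], [4, 6], [5]].

So P = [[1, 2, 3, 7], [4, 6], [5]], Q = [[1, 4, 5, 7], [2, 6], [3]].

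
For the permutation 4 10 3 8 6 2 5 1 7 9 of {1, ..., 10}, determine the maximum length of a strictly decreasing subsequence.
5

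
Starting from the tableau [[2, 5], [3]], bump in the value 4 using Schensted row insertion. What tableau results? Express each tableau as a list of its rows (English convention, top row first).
In row 1, 4 replaces 5 (the leftmost entry greater than 4); 5 is bumped to row 2. 5 is appended to row 2. The new tableau is [[2, 4], [3, 5]].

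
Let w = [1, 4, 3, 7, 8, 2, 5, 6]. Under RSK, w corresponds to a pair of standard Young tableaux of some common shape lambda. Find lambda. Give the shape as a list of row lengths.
Row-insert each entry into an empty tableau.

After inserting 1: P = [[1]].
After inserting 4: P = [[1, 4]].
After inserting 3: P = [[1, 3], [4]].
After inserting 7: P = [[1, 3, 7], [4]].
After inserting 8: P = [[1, 3, 7, 8], [4]].
After inserting 2: P = [[1, 2, 7, 8], [3], [4]].
After inserting 5: P = [[1, 2, 5, 8], [3, 7], [4]].
After inserting 6: P = [[1, 2, 5, 6], [3, 7, 8], [4]].

The final insertion tableau P = [[1, 2, 5, 6], [3, 7, 8], [4]] has shape [4, 3, 1].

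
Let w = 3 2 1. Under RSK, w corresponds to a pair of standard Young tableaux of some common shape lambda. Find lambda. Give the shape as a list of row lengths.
[1, 1, 1]

Row-insert each entry into an empty tableau.

After inserting 3: P = [[3]].
After inserting 2: P = [[2], [3]].
After inserting 1: P = [[1], [2], [3]].

The final insertion tableau P = [[1], [2], [3]] has shape [1, 1, 1].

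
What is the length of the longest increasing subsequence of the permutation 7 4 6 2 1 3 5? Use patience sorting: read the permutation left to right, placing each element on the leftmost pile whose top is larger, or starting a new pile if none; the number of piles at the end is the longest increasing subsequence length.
3

7: new pile. tops = [7]
4: onto pile 1 (replacing 7). tops = [4]
6: new pile. tops = [4, 6]
2: onto pile 1 (replacing 4). tops = [2, 6]
1: onto pile 1 (replacing 2). tops = [1, 6]
3: onto pile 2 (replacing 6). tops = [1, 3]
5: new pile. tops = [1, 3, 5]

3 piles, so the longest increasing subsequence has length 3.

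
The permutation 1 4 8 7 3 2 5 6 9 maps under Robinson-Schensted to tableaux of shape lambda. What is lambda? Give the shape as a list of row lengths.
[5, 2, 1, 1]

RSK row insertion gives P = [[1, 2, 5, 6, 9], [3, 7], [4], [8]], which has shape [5, 2, 1, 1].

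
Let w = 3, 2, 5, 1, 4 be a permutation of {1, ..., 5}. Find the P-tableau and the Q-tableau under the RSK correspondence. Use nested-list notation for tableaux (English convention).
Insert each entry of the permutation into P by Schensted row insertion, recording in Q the position of each new cell.

Insert 3: appended to row 1. P = [[3]].
Insert 2: 2 bumps 3 from row 1; 3 starts row 2. P = [[2], [3]].
Insert 5: appended to row 1. P = [[2, 5], [3]].
Insert 1: 1 bumps 2 from row 1; 2 bumps 3 from row 2; 3 starts row 3. P = [[1, 5], [2], [3]].
Insert 4: 4 bumps 5 from row 1; 5 appends to row 2. P = [[1, 4], [2, 5], [3]].

So P = [[1, 4], [2, 5], [3]], Q = [[1, 3], [2, 5], [4]].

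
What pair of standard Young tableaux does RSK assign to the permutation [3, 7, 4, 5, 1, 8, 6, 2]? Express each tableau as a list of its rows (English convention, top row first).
Insert each entry of the permutation into P by Schensted row insertion, recording in Q the position of each new cell.

Insert 3: appended to row 1. P = [[3]].
Insert 7: appended to row 1. P = [[3, 7]].
Insert 4: 4 bumps 7 from row 1; 7 starts row 2. P = [[3, 4], [7]].
Insert 5: appended to row 1. P = [[3, 4, 5], [7]].
Insert 1: 1 bumps 3 from row 1; 3 bumps 7 from row 2; 7 starts row 3. P = [[1, 4, 5], [3], [7]].
Insert 8: appended to row 1. P = [[1, 4, 5, 8], [3], [7]].
Insert 6: 6 bumps 8 from row 1; 8 appends to row 2. P = [[1, 4, 5, 6], [3, 8], [7]].
Insert 2: 2 bumps 4 from row 1; 4 bumps 8 from row 2; 8 appends to row 3. P = [[1, 2, 5, 6], [3, 4], [7, 8]].

So P = [[1, 2, 5, 6], [3, 4], [7, 8]], Q = [[1, 2, 4, 6], [3, 7], [5, 8]].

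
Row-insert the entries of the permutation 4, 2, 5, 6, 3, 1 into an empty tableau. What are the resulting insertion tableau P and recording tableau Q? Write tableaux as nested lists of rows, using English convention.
Insert each entry of the permutation into P by Schensted row insertion, recording in Q the position of each new cell.

Insert 4: appended to row 1. P = [[4]].
Insert 2: 2 bumps 4 from row 1; 4 starts row 2. P = [[2], [4]].
Insert 5: appended to row 1. P = [[2, 5], [4]].
Insert 6: appended to row 1. P = [[2, 5, 6], [4]].
Insert 3: 3 bumps 5 from row 1; 5 appends to row 2. P = [[2, 3, 6], [4, 5]].
Insert 1: 1 bumps 2 from row 1; 2 bumps 4 from row 2; 4 starts row 3. P = [[1, 3, 6], [2, 5], [4]].

So P = [[1, 3, 6], [2, 5], [4]], Q = [[1, 3, 4], [2, 5], [6]].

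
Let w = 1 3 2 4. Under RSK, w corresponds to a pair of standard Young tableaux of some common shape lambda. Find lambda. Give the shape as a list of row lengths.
[3, 1]

Row-insert each entry into an empty tableau.

After inserting 1: P = [[1]].
After inserting 3: P = [[1, 3]].
After inserting 2: P = [[1, 2], [3]].
After inserting 4: P = [[1, 2, 4], [3]].

The final insertion tableau P = [[1, 2, 4], [3]] has shape [3, 1].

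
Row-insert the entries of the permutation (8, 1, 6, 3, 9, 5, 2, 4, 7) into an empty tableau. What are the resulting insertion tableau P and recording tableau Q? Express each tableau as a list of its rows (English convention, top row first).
Insert each entry of the permutation into P by Schensted row insertion, recording in Q the position of each new cell.

Insert 8: appended to row 1. P = [[8]].
Insert 1: 1 bumps 8 from row 1; 8 starts row 2. P = [[1], [8]].
Insert 6: appended to row 1. P = [[1, 6], [8]].
Insert 3: 3 bumps 6 from row 1; 6 bumps 8 from row 2; 8 starts row 3. P = [[1, 3], [6], [8]].
Insert 9: appended to row 1. P = [[1, 3, 9], [6], [8]].
Insert 5: 5 bumps 9 from row 1; 9 appends to row 2. P = [[1, 3, 5], [6, 9], [8]].
Insert 2: 2 bumps 3 from row 1; 3 bumps 6 from row 2; 6 bumps 8 from row 3; 8 starts row 4. P = [[1, 2, 5], [3, 9], [6], [8]].
Insert 4: 4 bumps 5 from row 1; 5 bumps 9 from row 2; 9 appends to row 3. P = [[1, 2, 4], [3, 5], [6, 9], [8]].
Insert 7: appended to row 1. P = [[1, 2, 4, 7], [3, 5], [6, 9], [8]].

So P = [[1, 2, 4, 7], [3, 5], [6, 9], [8]], Q = [[1, 3, 5, 9], [2, 6], [4, 8], [7]].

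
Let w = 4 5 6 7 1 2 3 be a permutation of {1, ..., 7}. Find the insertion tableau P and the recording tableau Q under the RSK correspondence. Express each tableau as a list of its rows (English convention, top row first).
P = [[1, 2, 3, 7], [4, 5, 6]], Q = [[1, 2, 3, 4], [5, 6, 7]]

Insert each entry of the permutation into P by Schensted row insertion, recording in Q the position of each new cell.

Insert 4: appended to row 1. P = [[4]].
Insert 5: appended to row 1. P = [[4, 5]].
Insert 6: appended to row 1. P = [[4, 5, 6]].
Insert 7: appended to row 1. P = [[4, 5, 6, 7]].
Insert 1: 1 bumps 4 from row 1; 4 starts row 2. P = [[1, 5, 6, 7], [4]].
Insert 2: 2 bumps 5 from row 1; 5 appends to row 2. P = [[1, 2, 6, 7], [4, 5]].
Insert 3: 3 bumps 6 from row 1; 6 appends to row 2. P = [[1, 2, 3, 7], [4, 5, 6]].

So P = [[1, 2, 3, 7], [4, 5, 6]], Q = [[1, 2, 3, 4], [5, 6, 7]].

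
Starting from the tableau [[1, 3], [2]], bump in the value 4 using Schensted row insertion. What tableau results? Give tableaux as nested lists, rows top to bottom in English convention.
[[1, 3, 4], [2]]

4 is larger than every entry of row 1, so it is appended to row 1. The new tableau is [[1, 3, 4], [2]].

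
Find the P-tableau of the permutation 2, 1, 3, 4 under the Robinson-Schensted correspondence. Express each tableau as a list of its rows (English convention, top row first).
P = [[1, 3, 4], [2]]

Insert 2: appended to row 1. P = [[2]].
Insert 1: 1 bumps 2 from row 1; 2 starts row 2. P = [[1], [2]].
Insert 3: appended to row 1. P = [[1, 3], [2]].
Insert 4: appended to row 1. P = [[1, 3, 4], [2]].

So P = [[1, 3, 4], [2]].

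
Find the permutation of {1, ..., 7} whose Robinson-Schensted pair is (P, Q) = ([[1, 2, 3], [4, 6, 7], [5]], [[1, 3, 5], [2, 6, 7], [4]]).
Reverse the RSK construction: for i from n down to 1, find the cell of Q containing i, remove the entry at that cell from P, and reverse-bump it up through P; the value ejected from row 1 is w(i).

Step i=7: Q has 7 at row 2, column 3; remove 7 from row 2 of P and reverse-bump: 7 enters row 1 and ejects 3. So w(7) = 3. P is now [[1, 2, 7], [4, 6], [5]].
Step i=6: Q has 6 at row 2, column 2; remove 6 from row 2 of P and reverse-bump: 6 enters row 1 and ejects 2. So w(6) = 2. P is now [[1, 6, 7], [4], [5]].
Step i=5: Q has 5 at row 1, column 3; remove that cell from P, ejecting 7. So w(5) = 7. P is now [[1, 6], [4], [5]].
Step i=4: Q has 4 at row 3, column 1; remove 5 from row 3 of P and reverse-bump: 5 enters row 2 and ejects 4; 4 enters row 1 and ejects 1. So w(4) = 1. P is now [[4, 6], [5]].
Step i=3: Q has 3 at row 1, column 2; remove that cell from P, ejecting 6. So w(3) = 6. P is now [[4], [5]].
Step i=2: Q has 2 at row 2, column 1; remove 5 from row 2 of P and reverse-bump: 5 enters row 1 and ejects 4. So w(2) = 4. P is now [[5]].
Step i=1: Q has 1 at row 1, column 1; remove that cell from P, ejecting 5. So w(1) = 5. P is now [].

So w = 5 4 6 1 7 2 3.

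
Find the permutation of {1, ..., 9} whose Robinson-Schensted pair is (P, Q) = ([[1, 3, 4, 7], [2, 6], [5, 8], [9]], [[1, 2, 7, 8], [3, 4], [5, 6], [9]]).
5 9 2 8 1 3 6 7 4

Reverse RSK: for i = n, n-1, ..., 1, locate i in Q, remove the corresponding corner cell from P, and reverse-bump its entry up through P; the value ejected from row 1 is w(i).

So w = 5 9 2 8 1 3 6 7 4.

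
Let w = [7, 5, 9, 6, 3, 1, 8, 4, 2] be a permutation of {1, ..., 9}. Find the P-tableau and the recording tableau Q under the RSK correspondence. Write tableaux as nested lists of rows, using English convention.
Insert each entry of the permutation into P by Schensted row insertion, recording in Q the position of each new cell.

Insert 7: appended to row 1. P = [[7]].
Insert 5: 5 bumps 7 from row 1; 7 starts row 2. P = [[5], [7]].
Insert 9: appended to row 1. P = [[5, 9], [7]].
Insert 6: 6 bumps 9 from row 1; 9 appends to row 2. P = [[5, 6], [7, 9]].
Insert 3: 3 bumps 5 from row 1; 5 bumps 7 from row 2; 7 starts row 3. P = [[3, 6], [5, 9], [7]].
Insert 1: 1 bumps 3 from row 1; 3 bumps 5 from row 2; 5 bumps 7 from row 3; 7 starts row 4. P = [[1, 6], [3, 9], [5], [7]].
Insert 8: appended to row 1. P = [[1, 6, 8], [3, 9], [5], [7]].
Insert 4: 4 bumps 6 from row 1; 6 bumps 9 from row 2; 9 appends to row 3. P = [[1, 4, 8], [3, 6], [5, 9], [7]].
Insert 2: 2 bumps 4 from row 1; 4 bumps 6 from row 2; 6 bumps 9 from row 3; 9 appends to row 4. P = [[1, 2, 8], [3, 4], [5, 6], [7, 9]].

So P = [[1, 2, 8], [3, 4], [5, 6], [7, 9]], Q = [[1, 3, 7], [2, 4], [5, 8], [6, 9]].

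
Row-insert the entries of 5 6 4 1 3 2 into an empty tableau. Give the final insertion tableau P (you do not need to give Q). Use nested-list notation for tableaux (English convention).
Insert 5: appended to row 1. P = [[5]].
Insert 6: appended to row 1. P = [[5, 6]].
Insert 4: 4 bumps 5 from row 1; 5 starts row 2. P = [[4, 6], [5]].
Insert 1: 1 bumps 4 from row 1; 4 bumps 5 from row 2; 5 starts row 3. P = [[1, 6], [4], [5]].
Insert 3: 3 bumps 6 from row 1; 6 appends to row 2. P = [[1, 3], [4, 6], [5]].
Insert 2: 2 bumps 3 from row 1; 3 bumps 4 from row 2; 4 bumps 5 from row 3; 5 starts row 4. P = [[1, 2], [3, 6], [4], [5]].

So P = [[1, 2], [3, 6], [4], [5]].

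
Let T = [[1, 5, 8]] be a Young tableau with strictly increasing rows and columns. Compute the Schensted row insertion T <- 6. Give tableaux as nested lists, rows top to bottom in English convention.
[[1, 5, 6], [8]]

In row 1, 6 replaces 8 (the leftmost entry greater than 6); 8 is bumped to row 2. 8 starts a new row 2. The new tableau is [[1, 5, 6], [8]].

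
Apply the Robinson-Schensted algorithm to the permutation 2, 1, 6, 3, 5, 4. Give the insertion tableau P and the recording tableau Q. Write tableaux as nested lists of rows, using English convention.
Insert each entry of the permutation into P by Schensted row insertion, recording in Q the position of each new cell.

Insert 2: appended to row 1. P = [[2]], Q = [[1]].
Insert 1: 1 bumps 2 from row 1; 2 starts row 2. P = [[1], [2]], Q = [[1], [2]].
Insert 6: appended to row 1. P = [[1, 6], [2]], Q = [[1, 3], [2]].
Insert 3: 3 bumps 6 from row 1; 6 appends to row 2. P = [[1, 3], [2, 6]], Q = [[1, 3], [2, 4]].
Insert 5: appended to row 1. P = [[1, 3, 5], [2, 6]], Q = [[1, 3, 5], [2, 4]].
Insert 4: 4 bumps 5 from row 1; 5 bumps 6 from row 2; 6 starts row 3. P = [[1, 3, 4], [2, 5], [6]], Q = [[1, 3, 5], [2, 4], [6]].

So P = [[1, 3, 4], [2, 5], [6]], Q = [[1, 3, 5], [2, 4], [6]].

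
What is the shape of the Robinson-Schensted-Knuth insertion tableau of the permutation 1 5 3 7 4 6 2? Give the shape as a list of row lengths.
Row-insert each entry into an empty tableau.

After inserting 1: P = [[1]].
After inserting 5: P = [[1, 5]].
After inserting 3: P = [[1, 3], [5]].
After inserting 7: P = [[1, 3, 7], [5]].
After inserting 4: P = [[1, 3, 4], [5, 7]].
After inserting 6: P = [[1, 3, 4, 6], [5, 7]].
After inserting 2: P = [[1, 2, 4, 6], [3, 7], [5]].

The final insertion tableau P = [[1, 2, 4, 6], [3, 7], [5]] has shape [4, 2, 1].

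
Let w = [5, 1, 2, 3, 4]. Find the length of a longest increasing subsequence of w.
4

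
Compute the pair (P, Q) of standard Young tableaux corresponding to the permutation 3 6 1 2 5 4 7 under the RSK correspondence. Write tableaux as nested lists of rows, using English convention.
Insert each entry of the permutation into P by Schensted row insertion, recording in Q the position of each new cell.

Insert 3: appended to row 1. P = [[3]], Q = [[1]].
Insert 6: appended to row 1. P = [[3, 6]], Q = [[1, 2]].
Insert 1: 1 bumps 3 from row 1; 3 starts row 2. P = [[1, 6], [3]], Q = [[1, 2], [3]].
Insert 2: 2 bumps 6 from row 1; 6 appends to row 2. P = [[1, 2], [3, 6]], Q = [[1, 2], [3, 4]].
Insert 5: appended to row 1. P = [[1, 2, 5], [3, 6]], Q = [[1, 2, 5], [3, 4]].
Insert 4: 4 bumps 5 from row 1; 5 bumps 6 from row 2; 6 starts row 3. P = [[1, 2, 4], [3, 5], [6]], Q = [[1, 2, 5], [3, 4], [6]].
Insert 7: appended to row 1. P = [[1, 2, 4, 7], [3, 5], [6]], Q = [[1, 2, 5, 7], [3, 4], [6]].

So P = [[1, 2, 4, 7], [3, 5], [6]], Q = [[1, 2, 5, 7], [3, 4], [6]].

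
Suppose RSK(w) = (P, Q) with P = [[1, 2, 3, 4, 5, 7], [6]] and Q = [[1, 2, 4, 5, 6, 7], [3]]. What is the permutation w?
Reverse RSK: for i = n, n-1, ..., 1, locate i in Q, remove the corresponding corner cell from P, and reverse-bump its entry up through P; the value ejected from row 1 is w(i).

So w = 1 6 2 3 4 5 7.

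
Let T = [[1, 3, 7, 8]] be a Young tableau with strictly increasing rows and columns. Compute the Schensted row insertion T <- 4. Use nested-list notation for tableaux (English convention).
[[1, 3, 4, 8], [7]]

In row 1, 4 replaces 7 (the leftmost entry greater than 4); 7 is bumped to row 2. 7 starts a new row 2. The new tableau is [[1, 3, 4, 8], [7]].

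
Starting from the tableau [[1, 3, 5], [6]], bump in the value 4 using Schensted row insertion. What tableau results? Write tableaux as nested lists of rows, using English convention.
[[1, 3, 4], [5], [6]]

In row 1, 4 replaces 5 (the leftmost entry greater than 4); 5 is bumped to row 2. In row 2, 5 replaces 6 (the leftmost entry greater than 5); 6 is bumped to row 3. 6 starts a new row 3. The new tableau is [[1, 3, 4], [5], [6]].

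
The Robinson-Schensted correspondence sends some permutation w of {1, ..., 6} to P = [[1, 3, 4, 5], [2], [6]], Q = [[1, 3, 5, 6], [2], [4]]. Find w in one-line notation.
Reverse the RSK construction: for i from n down to 1, find the cell of Q containing i, remove the entry at that cell from P, and reverse-bump it up through P; the value ejected from row 1 is w(i).

Step i=6: Q has 6 at row 1, column 4; remove that cell from P, ejecting 5. So w(6) = 5. P is now [[1, 3, 4], [2], [6]].
Step i=5: Q has 5 at row 1, column 3; remove that cell from P, ejecting 4. So w(5) = 4. P is now [[1, 3], [2], [6]].
Step i=4: Q has 4 at row 3, column 1; remove 6 from row 3 of P and reverse-bump: 6 enters row 2 and ejects 2; 2 enters row 1 and ejects 1. So w(4) = 1. P is now [[2, 3], [6]].
Step i=3: Q has 3 at row 1, column 2; remove that cell from P, ejecting 3. So w(3) = 3. P is now [[2], [6]].
Step i=2: Q has 2 at row 2, column 1; remove 6 from row 2 of P and reverse-bump: 6 enters row 1 and ejects 2. So w(2) = 2. P is now [[6]].
Step i=1: Q has 1 at row 1, column 1; remove that cell from P, ejecting 6. So w(1) = 6. P is now [].

So w = 6 2 3 1 4 5.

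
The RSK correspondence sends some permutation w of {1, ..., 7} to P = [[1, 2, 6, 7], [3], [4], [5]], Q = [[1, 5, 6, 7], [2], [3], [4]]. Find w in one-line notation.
5 4 3 1 2 6 7

Reverse RSK: for i = n, n-1, ..., 1, locate i in Q, remove the corresponding corner cell from P, and reverse-bump its entry up through P; the value ejected from row 1 is w(i).

So w = 5 4 3 1 2 6 7.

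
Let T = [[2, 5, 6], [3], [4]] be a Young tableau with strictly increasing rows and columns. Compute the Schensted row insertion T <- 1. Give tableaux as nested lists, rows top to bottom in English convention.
In row 1, 1 replaces 2 (the leftmost entry greater than 1); 2 is bumped to row 2. In row 2, 2 replaces 3 (the leftmost entry greater than 2); 3 is bumped to row 3. In row 3, 3 replaces 4 (the leftmost entry greater than 3); 4 is bumped to row 4. 4 starts a new row 4. The new tableau is [[1, 5, 6], [2], [3], [4]].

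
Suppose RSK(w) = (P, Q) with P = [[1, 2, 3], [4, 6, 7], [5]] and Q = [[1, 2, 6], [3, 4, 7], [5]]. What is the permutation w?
5 6 1 4 2 7 3

Reverse the RSK construction: for i from n down to 1, find the cell of Q containing i, remove the entry at that cell from P, and reverse-bump it up through P; the value ejected from row 1 is w(i).

Step i=7: Q has 7 at row 2, column 3; remove 7 from row 2 of P and reverse-bump: 7 enters row 1 and ejects 3. So w(7) = 3. P is now [[1, 2, 7], [4, 6], [5]].
Step i=6: Q has 6 at row 1, column 3; remove that cell from P, ejecting 7. So w(6) = 7. P is now [[1, 2], [4, 6], [5]].
Step i=5: Q has 5 at row 3, column 1; remove 5 from row 3 of P and reverse-bump: 5 enters row 2 and ejects 4; 4 enters row 1 and ejects 2. So w(5) = 2. P is now [[1, 4], [5, 6]].
Step i=4: Q has 4 at row 2, column 2; remove 6 from row 2 of P and reverse-bump: 6 enters row 1 and ejects 4. So w(4) = 4. P is now [[1, 6], [5]].
Step i=3: Q has 3 at row 2, column 1; remove 5 from row 2 of P and reverse-bump: 5 enters row 1 and ejects 1. So w(3) = 1. P is now [[5, 6]].
Step i=2: Q has 2 at row 1, column 2; remove that cell from P, ejecting 6. So w(2) = 6. P is now [[5]].
Step i=1: Q has 1 at row 1, column 1; remove that cell from P, ejecting 5. So w(1) = 5. P is now [].

So w = 5 6 1 4 2 7 3.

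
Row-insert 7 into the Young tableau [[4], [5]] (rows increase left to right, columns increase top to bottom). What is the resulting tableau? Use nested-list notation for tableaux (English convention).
7 is larger than every entry of row 1, so it is appended to row 1. The new tableau is [[4, 7], [5]].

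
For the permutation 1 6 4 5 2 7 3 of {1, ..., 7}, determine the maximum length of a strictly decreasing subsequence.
3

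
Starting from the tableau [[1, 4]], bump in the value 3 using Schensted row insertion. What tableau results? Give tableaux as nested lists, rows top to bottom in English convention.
[[1, 3], [4]]

In row 1, 3 replaces 4 (the leftmost entry greater than 3); 4 is bumped to row 2. 4 starts a new row 2. The new tableau is [[1, 3], [4]].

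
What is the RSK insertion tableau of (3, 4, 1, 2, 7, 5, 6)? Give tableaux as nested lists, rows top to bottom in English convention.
Insert 3: appended to row 1. P = [[3]].
Insert 4: appended to row 1. P = [[3, 4]].
Insert 1: 1 bumps 3 from row 1; 3 starts row 2. P = [[1, 4], [3]].
Insert 2: 2 bumps 4 from row 1; 4 appends to row 2. P = [[1, 2], [3, 4]].
Insert 7: appended to row 1. P = [[1, 2, 7], [3, 4]].
Insert 5: 5 bumps 7 from row 1; 7 appends to row 2. P = [[1, 2, 5], [3, 4, 7]].
Insert 6: appended to row 1. P = [[1, 2, 5, 6], [3, 4, 7]].

So P = [[1, 2, 5, 6], [3, 4, 7]].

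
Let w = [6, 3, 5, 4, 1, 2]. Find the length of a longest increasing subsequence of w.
2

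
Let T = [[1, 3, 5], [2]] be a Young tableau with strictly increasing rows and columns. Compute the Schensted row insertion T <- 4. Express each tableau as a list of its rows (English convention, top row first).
[[1, 3, 4], [2, 5]]

In row 1, 4 replaces 5 (the leftmost entry greater than 4); 5 is bumped to row 2. 5 is appended to row 2. The new tableau is [[1, 3, 4], [2, 5]].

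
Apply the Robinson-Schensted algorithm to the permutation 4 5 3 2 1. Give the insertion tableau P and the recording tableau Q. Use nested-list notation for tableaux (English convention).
P = [[1, 5], [2], [3], [4]], Q = [[1, 2], [3], [4], [5]]

Insert each entry of the permutation into P by Schensted row insertion, recording in Q the position of each new cell.

Insert 4: appended to row 1. P = [[4]], Q = [[1]].
Insert 5: appended to row 1. P = [[4, 5]], Q = [[1, 2]].
Insert 3: 3 bumps 4 from row 1; 4 starts row 2. P = [[3, 5], [4]], Q = [[1, 2], [3]].
Insert 2: 2 bumps 3 from row 1; 3 bumps 4 from row 2; 4 starts row 3. P = [[2, 5], [3], [4]], Q = [[1, 2], [3], [4]].
Insert 1: 1 bumps 2 from row 1; 2 bumps 3 from row 2; 3 bumps 4 from row 3; 4 starts row 4. P = [[1, 5], [2], [3], [4]], Q = [[1, 2], [3], [4], [5]].

So P = [[1, 5], [2], [3], [4]], Q = [[1, 2], [3], [4], [5]].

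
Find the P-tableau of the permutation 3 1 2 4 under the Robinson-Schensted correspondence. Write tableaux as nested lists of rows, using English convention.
P = [[1, 2, 4], [3]]

Insert 3: appended to row 1. P = [[3]].
Insert 1: 1 bumps 3 from row 1; 3 starts row 2. P = [[1], [3]].
Insert 2: appended to row 1. P = [[1, 2], [3]].
Insert 4: appended to row 1. P = [[1, 2, 4], [3]].

So P = [[1, 2, 4], [3]].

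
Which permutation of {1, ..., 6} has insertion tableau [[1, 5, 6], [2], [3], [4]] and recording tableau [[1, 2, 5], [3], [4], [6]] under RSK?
Reverse the RSK construction: for i from n down to 1, find the cell of Q containing i, remove the entry at that cell from P, and reverse-bump it up through P; the value ejected from row 1 is w(i).

Step i=6: Q has 6 at row 4, column 1; remove 4 from row 4 of P and reverse-bump: 4 enters row 3 and ejects 3; 3 enters row 2 and ejects 2; 2 enters row 1 and ejects 1. So w(6) = 1. P is now [[2, 5, 6], [3], [4]].
Step i=5: Q has 5 at row 1, column 3; remove that cell from P, ejecting 6. So w(5) = 6. P is now [[2, 5], [3], [4]].
Step i=4: Q has 4 at row 3, column 1; remove 4 from row 3 of P and reverse-bump: 4 enters row 2 and ejects 3; 3 enters row 1 and ejects 2. So w(4) = 2. P is now [[3, 5], [4]].
Step i=3: Q has 3 at row 2, column 1; remove 4 from row 2 of P and reverse-bump: 4 enters row 1 and ejects 3. So w(3) = 3. P is now [[4, 5]].
Step i=2: Q has 2 at row 1, column 2; remove that cell from P, ejecting 5. So w(2) = 5. P is now [[4]].
Step i=1: Q has 1 at row 1, column 1; remove that cell from P, ejecting 4. So w(1) = 4. P is now [].

So w = 4 5 3 2 6 1.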